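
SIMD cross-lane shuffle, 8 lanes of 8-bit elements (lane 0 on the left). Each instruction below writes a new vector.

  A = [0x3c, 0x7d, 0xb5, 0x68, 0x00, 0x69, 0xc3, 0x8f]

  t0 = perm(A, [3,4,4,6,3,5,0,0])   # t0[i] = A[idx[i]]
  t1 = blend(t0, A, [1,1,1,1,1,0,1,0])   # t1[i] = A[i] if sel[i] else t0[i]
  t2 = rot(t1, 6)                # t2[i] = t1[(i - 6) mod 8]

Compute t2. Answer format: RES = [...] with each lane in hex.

RES = [ 0xb5  0x68  0x00  0x69  0xc3  0x3c  0x3c  0x7d ]

  t0: 68 00 00 c3 68 69 3c 3c
  t1: 3c 7d b5 68 00 69 c3 3c
  t2: b5 68 00 69 c3 3c 3c 7d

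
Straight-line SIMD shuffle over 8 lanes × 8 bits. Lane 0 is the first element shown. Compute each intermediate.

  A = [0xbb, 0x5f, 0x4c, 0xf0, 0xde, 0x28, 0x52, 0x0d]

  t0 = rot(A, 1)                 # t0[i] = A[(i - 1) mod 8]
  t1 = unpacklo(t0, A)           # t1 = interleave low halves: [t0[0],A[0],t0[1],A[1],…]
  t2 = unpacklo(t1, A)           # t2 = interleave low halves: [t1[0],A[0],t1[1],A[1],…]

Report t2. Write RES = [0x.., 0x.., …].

t0 = [0x0d, 0xbb, 0x5f, 0x4c, 0xf0, 0xde, 0x28, 0x52]
t1 = [0x0d, 0xbb, 0xbb, 0x5f, 0x5f, 0x4c, 0x4c, 0xf0]
t2 = [0x0d, 0xbb, 0xbb, 0x5f, 0xbb, 0x4c, 0x5f, 0xf0]

RES = [ 0x0d  0xbb  0xbb  0x5f  0xbb  0x4c  0x5f  0xf0 ]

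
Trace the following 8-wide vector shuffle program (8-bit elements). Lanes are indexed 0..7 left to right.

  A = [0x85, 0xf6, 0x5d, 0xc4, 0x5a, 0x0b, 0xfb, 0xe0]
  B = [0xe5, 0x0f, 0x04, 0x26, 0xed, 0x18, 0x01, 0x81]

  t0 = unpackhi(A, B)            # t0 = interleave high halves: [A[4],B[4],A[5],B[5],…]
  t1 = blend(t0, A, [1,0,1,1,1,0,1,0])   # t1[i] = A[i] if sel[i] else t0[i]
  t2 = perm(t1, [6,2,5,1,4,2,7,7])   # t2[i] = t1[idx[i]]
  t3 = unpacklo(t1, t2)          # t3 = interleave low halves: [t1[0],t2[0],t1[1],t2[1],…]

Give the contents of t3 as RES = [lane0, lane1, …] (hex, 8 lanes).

t0 = [0x5a, 0xed, 0x0b, 0x18, 0xfb, 0x01, 0xe0, 0x81]
t1 = [0x85, 0xed, 0x5d, 0xc4, 0x5a, 0x01, 0xfb, 0x81]
t2 = [0xfb, 0x5d, 0x01, 0xed, 0x5a, 0x5d, 0x81, 0x81]
t3 = [0x85, 0xfb, 0xed, 0x5d, 0x5d, 0x01, 0xc4, 0xed]

RES = [ 0x85  0xfb  0xed  0x5d  0x5d  0x01  0xc4  0xed ]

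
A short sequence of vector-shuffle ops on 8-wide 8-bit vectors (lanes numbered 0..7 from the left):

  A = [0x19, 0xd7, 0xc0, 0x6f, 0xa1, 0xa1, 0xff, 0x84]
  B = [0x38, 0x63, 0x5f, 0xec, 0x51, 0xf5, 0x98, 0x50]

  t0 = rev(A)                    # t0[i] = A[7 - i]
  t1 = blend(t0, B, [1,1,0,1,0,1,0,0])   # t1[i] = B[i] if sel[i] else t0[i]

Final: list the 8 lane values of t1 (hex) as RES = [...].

RES = [0x38, 0x63, 0xa1, 0xec, 0x6f, 0xf5, 0xd7, 0x19]

  t0: 84 ff a1 a1 6f c0 d7 19
  t1: 38 63 a1 ec 6f f5 d7 19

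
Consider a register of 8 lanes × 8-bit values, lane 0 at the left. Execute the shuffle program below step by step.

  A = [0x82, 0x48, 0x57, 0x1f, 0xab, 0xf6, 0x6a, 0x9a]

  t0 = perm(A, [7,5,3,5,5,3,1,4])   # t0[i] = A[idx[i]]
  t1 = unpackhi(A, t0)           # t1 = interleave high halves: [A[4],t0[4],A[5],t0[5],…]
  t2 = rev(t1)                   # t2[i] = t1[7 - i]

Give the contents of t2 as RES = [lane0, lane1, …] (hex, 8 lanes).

RES = [0xab, 0x9a, 0x48, 0x6a, 0x1f, 0xf6, 0xf6, 0xab]

  t0: 9a f6 1f f6 f6 1f 48 ab
  t1: ab f6 f6 1f 6a 48 9a ab
  t2: ab 9a 48 6a 1f f6 f6 ab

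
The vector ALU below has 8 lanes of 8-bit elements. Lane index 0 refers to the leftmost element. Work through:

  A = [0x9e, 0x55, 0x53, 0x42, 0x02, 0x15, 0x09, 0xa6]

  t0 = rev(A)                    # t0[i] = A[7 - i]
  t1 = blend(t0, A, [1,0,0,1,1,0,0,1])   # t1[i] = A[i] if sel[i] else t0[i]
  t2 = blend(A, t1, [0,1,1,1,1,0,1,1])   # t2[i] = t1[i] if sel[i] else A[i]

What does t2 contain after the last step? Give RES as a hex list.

t0 = [0xa6, 0x09, 0x15, 0x02, 0x42, 0x53, 0x55, 0x9e]
t1 = [0x9e, 0x09, 0x15, 0x42, 0x02, 0x53, 0x55, 0xa6]
t2 = [0x9e, 0x09, 0x15, 0x42, 0x02, 0x15, 0x55, 0xa6]

RES = [0x9e, 0x09, 0x15, 0x42, 0x02, 0x15, 0x55, 0xa6]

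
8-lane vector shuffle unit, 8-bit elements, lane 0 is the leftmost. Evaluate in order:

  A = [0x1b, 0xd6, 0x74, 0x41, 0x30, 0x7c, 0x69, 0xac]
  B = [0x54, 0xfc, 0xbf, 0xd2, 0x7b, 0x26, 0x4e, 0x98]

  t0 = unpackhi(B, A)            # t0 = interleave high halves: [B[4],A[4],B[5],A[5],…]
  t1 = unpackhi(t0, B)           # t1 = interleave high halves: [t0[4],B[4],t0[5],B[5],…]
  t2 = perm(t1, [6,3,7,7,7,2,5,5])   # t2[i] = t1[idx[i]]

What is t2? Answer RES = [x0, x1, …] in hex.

RES = [0xac, 0x26, 0x98, 0x98, 0x98, 0x69, 0x4e, 0x4e]

→ t0 |7b|30|26|7c|4e|69|98|ac|
→ t1 |4e|7b|69|26|98|4e|ac|98|
→ t2 |ac|26|98|98|98|69|4e|4e|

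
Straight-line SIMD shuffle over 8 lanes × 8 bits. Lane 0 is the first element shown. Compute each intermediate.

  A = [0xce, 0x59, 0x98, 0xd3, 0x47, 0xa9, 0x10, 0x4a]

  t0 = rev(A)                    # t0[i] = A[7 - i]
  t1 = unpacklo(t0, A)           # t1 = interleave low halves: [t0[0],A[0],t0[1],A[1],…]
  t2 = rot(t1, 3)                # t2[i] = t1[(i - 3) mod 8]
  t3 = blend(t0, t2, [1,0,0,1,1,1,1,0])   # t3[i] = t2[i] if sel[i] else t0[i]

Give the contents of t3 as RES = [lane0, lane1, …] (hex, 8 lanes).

RES = [0x98, 0x10, 0xa9, 0x4a, 0xce, 0x10, 0x59, 0xce]

→ t0 |4a|10|a9|47|d3|98|59|ce|
→ t1 |4a|ce|10|59|a9|98|47|d3|
→ t2 |98|47|d3|4a|ce|10|59|a9|
→ t3 |98|10|a9|4a|ce|10|59|ce|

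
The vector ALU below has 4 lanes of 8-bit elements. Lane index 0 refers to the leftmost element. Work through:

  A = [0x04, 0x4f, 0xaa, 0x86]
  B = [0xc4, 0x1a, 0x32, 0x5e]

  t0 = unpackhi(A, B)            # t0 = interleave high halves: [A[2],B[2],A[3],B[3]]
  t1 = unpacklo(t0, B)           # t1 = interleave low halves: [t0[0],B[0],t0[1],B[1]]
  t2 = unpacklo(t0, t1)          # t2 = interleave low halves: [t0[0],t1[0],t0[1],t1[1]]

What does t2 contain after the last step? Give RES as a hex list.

t0 = [0xaa, 0x32, 0x86, 0x5e]
t1 = [0xaa, 0xc4, 0x32, 0x1a]
t2 = [0xaa, 0xaa, 0x32, 0xc4]

RES = [ 0xaa  0xaa  0x32  0xc4 ]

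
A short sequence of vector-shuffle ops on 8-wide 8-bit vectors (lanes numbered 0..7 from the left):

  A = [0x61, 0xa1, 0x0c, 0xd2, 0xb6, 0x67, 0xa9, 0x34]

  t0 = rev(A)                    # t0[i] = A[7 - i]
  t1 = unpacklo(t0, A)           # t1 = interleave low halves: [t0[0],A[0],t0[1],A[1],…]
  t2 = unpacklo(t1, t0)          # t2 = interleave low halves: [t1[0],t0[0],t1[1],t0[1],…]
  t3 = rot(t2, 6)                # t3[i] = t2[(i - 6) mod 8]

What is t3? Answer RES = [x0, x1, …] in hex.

  t0: 34 a9 67 b6 d2 0c a1 61
  t1: 34 61 a9 a1 67 0c b6 d2
  t2: 34 34 61 a9 a9 67 a1 b6
  t3: 61 a9 a9 67 a1 b6 34 34

RES = [0x61, 0xa9, 0xa9, 0x67, 0xa1, 0xb6, 0x34, 0x34]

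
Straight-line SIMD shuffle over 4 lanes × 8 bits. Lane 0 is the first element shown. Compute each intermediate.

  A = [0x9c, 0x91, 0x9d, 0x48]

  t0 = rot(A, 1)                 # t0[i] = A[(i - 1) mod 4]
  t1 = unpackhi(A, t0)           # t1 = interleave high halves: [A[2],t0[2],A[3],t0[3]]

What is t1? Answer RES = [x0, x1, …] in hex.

→ t0 |48|9c|91|9d|
→ t1 |9d|91|48|9d|

RES = [0x9d, 0x91, 0x48, 0x9d]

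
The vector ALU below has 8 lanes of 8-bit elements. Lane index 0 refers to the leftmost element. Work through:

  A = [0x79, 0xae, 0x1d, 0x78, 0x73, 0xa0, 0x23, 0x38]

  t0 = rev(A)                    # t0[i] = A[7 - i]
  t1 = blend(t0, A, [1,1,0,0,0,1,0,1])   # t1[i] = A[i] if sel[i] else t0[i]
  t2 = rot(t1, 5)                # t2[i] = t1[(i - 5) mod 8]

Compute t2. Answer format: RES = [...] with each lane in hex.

  t0: 38 23 a0 73 78 1d ae 79
  t1: 79 ae a0 73 78 a0 ae 38
  t2: 73 78 a0 ae 38 79 ae a0

RES = [0x73, 0x78, 0xa0, 0xae, 0x38, 0x79, 0xae, 0xa0]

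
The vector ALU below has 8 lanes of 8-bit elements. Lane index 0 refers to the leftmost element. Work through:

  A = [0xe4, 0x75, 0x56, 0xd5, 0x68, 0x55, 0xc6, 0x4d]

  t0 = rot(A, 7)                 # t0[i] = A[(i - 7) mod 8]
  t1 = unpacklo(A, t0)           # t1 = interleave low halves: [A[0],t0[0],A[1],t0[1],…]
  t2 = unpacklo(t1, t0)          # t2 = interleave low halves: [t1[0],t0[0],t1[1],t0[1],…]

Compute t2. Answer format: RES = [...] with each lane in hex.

  t0: 75 56 d5 68 55 c6 4d e4
  t1: e4 75 75 56 56 d5 d5 68
  t2: e4 75 75 56 75 d5 56 68

RES = [ 0xe4  0x75  0x75  0x56  0x75  0xd5  0x56  0x68 ]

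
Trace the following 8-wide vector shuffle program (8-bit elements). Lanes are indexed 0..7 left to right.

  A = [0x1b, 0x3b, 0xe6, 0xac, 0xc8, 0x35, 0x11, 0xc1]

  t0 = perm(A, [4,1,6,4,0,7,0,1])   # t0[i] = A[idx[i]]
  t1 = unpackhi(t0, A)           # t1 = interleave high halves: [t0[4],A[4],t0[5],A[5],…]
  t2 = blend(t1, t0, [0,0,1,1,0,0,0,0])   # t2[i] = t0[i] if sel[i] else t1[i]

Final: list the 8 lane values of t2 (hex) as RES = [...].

  t0: c8 3b 11 c8 1b c1 1b 3b
  t1: 1b c8 c1 35 1b 11 3b c1
  t2: 1b c8 11 c8 1b 11 3b c1

RES = [0x1b, 0xc8, 0x11, 0xc8, 0x1b, 0x11, 0x3b, 0xc1]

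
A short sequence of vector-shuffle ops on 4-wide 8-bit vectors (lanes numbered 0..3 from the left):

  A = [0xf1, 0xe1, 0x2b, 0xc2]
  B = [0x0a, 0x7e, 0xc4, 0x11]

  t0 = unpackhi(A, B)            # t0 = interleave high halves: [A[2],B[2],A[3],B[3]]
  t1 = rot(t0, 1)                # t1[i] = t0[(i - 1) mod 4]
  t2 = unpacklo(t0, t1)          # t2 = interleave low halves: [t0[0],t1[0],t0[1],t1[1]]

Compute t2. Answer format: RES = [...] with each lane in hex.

t0 = [0x2b, 0xc4, 0xc2, 0x11]
t1 = [0x11, 0x2b, 0xc4, 0xc2]
t2 = [0x2b, 0x11, 0xc4, 0x2b]

RES = [ 0x2b  0x11  0xc4  0x2b ]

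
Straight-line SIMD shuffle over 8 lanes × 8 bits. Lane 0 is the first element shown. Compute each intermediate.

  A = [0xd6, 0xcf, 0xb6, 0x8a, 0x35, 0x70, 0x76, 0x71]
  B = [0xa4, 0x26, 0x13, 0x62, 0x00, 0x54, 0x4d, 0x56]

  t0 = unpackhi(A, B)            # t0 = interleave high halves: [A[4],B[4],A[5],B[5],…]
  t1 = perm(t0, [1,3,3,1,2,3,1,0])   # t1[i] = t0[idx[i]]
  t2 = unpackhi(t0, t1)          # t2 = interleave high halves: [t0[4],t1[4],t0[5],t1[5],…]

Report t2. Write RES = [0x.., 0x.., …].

RES = [0x76, 0x70, 0x4d, 0x54, 0x71, 0x00, 0x56, 0x35]

t0 = [0x35, 0x00, 0x70, 0x54, 0x76, 0x4d, 0x71, 0x56]
t1 = [0x00, 0x54, 0x54, 0x00, 0x70, 0x54, 0x00, 0x35]
t2 = [0x76, 0x70, 0x4d, 0x54, 0x71, 0x00, 0x56, 0x35]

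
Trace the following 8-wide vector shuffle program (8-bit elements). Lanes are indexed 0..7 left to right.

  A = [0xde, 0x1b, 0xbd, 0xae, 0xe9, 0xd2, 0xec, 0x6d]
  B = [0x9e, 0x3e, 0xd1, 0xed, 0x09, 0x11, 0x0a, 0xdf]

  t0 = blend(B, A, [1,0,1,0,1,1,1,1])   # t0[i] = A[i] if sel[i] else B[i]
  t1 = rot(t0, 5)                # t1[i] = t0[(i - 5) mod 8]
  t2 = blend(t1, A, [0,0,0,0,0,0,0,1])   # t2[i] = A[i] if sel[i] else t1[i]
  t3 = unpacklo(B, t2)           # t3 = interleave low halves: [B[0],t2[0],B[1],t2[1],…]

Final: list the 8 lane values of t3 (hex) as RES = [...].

t0 = [0xde, 0x3e, 0xbd, 0xed, 0xe9, 0xd2, 0xec, 0x6d]
t1 = [0xed, 0xe9, 0xd2, 0xec, 0x6d, 0xde, 0x3e, 0xbd]
t2 = [0xed, 0xe9, 0xd2, 0xec, 0x6d, 0xde, 0x3e, 0x6d]
t3 = [0x9e, 0xed, 0x3e, 0xe9, 0xd1, 0xd2, 0xed, 0xec]

RES = [0x9e, 0xed, 0x3e, 0xe9, 0xd1, 0xd2, 0xed, 0xec]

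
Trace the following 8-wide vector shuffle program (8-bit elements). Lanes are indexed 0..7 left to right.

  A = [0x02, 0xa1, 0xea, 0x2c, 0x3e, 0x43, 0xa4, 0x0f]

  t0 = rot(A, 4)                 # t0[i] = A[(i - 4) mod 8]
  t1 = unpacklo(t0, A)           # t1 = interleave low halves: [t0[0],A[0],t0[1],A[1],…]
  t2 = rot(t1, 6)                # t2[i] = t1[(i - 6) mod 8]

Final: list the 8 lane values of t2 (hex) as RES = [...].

RES = [0x43, 0xa1, 0xa4, 0xea, 0x0f, 0x2c, 0x3e, 0x02]

t0 = [0x3e, 0x43, 0xa4, 0x0f, 0x02, 0xa1, 0xea, 0x2c]
t1 = [0x3e, 0x02, 0x43, 0xa1, 0xa4, 0xea, 0x0f, 0x2c]
t2 = [0x43, 0xa1, 0xa4, 0xea, 0x0f, 0x2c, 0x3e, 0x02]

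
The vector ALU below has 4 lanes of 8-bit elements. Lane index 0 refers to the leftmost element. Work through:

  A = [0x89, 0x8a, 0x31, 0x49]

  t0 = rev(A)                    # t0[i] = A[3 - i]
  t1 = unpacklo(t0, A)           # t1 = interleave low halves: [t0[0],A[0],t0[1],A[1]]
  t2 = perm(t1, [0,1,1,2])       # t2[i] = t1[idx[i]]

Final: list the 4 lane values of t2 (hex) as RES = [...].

RES = [ 0x49  0x89  0x89  0x31 ]

t0 = [0x49, 0x31, 0x8a, 0x89]
t1 = [0x49, 0x89, 0x31, 0x8a]
t2 = [0x49, 0x89, 0x89, 0x31]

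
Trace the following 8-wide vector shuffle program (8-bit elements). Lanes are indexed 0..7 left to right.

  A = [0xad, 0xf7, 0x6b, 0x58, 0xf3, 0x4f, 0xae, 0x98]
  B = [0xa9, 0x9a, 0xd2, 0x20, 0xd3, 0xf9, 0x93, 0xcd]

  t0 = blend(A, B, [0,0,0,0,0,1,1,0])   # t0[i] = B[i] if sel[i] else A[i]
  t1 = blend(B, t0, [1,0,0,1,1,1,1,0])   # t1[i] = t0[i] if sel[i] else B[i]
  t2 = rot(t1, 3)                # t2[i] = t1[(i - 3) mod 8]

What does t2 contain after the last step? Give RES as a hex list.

→ t0 |ad|f7|6b|58|f3|f9|93|98|
→ t1 |ad|9a|d2|58|f3|f9|93|cd|
→ t2 |f9|93|cd|ad|9a|d2|58|f3|

RES = [ 0xf9  0x93  0xcd  0xad  0x9a  0xd2  0x58  0xf3 ]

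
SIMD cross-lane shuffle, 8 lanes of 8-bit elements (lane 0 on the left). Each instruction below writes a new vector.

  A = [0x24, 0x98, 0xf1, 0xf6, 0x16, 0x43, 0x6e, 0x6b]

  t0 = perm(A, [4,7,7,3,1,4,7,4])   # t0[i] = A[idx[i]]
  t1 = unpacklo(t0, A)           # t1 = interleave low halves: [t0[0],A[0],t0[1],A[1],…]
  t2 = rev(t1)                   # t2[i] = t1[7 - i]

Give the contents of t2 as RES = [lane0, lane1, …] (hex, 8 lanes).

t0 = [0x16, 0x6b, 0x6b, 0xf6, 0x98, 0x16, 0x6b, 0x16]
t1 = [0x16, 0x24, 0x6b, 0x98, 0x6b, 0xf1, 0xf6, 0xf6]
t2 = [0xf6, 0xf6, 0xf1, 0x6b, 0x98, 0x6b, 0x24, 0x16]

RES = [0xf6, 0xf6, 0xf1, 0x6b, 0x98, 0x6b, 0x24, 0x16]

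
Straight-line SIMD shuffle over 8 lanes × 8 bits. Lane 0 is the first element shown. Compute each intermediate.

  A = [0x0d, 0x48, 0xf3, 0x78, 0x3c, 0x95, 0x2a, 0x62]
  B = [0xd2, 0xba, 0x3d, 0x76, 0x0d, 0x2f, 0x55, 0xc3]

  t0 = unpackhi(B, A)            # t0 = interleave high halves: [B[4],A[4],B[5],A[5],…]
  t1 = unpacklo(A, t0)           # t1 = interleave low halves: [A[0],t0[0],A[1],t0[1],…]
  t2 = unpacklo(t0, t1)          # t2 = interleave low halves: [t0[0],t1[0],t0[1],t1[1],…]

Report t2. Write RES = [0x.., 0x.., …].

  t0: 0d 3c 2f 95 55 2a c3 62
  t1: 0d 0d 48 3c f3 2f 78 95
  t2: 0d 0d 3c 0d 2f 48 95 3c

RES = [ 0x0d  0x0d  0x3c  0x0d  0x2f  0x48  0x95  0x3c ]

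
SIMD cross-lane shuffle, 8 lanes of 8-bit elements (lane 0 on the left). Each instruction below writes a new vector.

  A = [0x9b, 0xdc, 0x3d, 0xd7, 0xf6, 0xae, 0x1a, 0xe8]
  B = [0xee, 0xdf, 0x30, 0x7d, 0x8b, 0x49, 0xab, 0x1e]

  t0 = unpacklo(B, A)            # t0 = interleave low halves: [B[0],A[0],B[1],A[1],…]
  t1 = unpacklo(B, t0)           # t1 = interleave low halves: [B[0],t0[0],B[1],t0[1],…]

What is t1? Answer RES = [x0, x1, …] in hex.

RES = [0xee, 0xee, 0xdf, 0x9b, 0x30, 0xdf, 0x7d, 0xdc]

t0 = [0xee, 0x9b, 0xdf, 0xdc, 0x30, 0x3d, 0x7d, 0xd7]
t1 = [0xee, 0xee, 0xdf, 0x9b, 0x30, 0xdf, 0x7d, 0xdc]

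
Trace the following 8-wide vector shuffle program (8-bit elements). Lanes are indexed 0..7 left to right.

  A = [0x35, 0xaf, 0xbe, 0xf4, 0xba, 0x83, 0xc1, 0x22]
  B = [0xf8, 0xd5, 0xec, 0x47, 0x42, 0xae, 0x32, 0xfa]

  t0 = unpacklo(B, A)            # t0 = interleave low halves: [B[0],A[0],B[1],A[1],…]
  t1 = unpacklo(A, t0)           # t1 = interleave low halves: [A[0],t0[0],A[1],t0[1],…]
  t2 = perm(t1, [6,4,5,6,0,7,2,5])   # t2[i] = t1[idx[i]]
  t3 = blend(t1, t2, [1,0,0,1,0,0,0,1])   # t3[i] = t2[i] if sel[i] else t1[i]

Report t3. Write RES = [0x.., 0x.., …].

RES = [ 0xf4  0xf8  0xaf  0xf4  0xbe  0xd5  0xf4  0xd5 ]

t0 = [0xf8, 0x35, 0xd5, 0xaf, 0xec, 0xbe, 0x47, 0xf4]
t1 = [0x35, 0xf8, 0xaf, 0x35, 0xbe, 0xd5, 0xf4, 0xaf]
t2 = [0xf4, 0xbe, 0xd5, 0xf4, 0x35, 0xaf, 0xaf, 0xd5]
t3 = [0xf4, 0xf8, 0xaf, 0xf4, 0xbe, 0xd5, 0xf4, 0xd5]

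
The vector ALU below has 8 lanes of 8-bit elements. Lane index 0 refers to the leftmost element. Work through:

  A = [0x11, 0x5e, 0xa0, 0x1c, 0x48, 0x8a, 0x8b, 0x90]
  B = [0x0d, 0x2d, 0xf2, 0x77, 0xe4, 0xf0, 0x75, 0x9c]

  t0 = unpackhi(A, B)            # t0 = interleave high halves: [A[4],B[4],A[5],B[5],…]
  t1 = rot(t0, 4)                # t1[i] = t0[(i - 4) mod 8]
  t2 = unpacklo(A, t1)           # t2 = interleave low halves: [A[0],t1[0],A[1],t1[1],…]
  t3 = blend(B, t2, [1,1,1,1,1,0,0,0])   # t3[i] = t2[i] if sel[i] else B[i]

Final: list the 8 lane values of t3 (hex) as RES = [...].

  t0: 48 e4 8a f0 8b 75 90 9c
  t1: 8b 75 90 9c 48 e4 8a f0
  t2: 11 8b 5e 75 a0 90 1c 9c
  t3: 11 8b 5e 75 a0 f0 75 9c

RES = [0x11, 0x8b, 0x5e, 0x75, 0xa0, 0xf0, 0x75, 0x9c]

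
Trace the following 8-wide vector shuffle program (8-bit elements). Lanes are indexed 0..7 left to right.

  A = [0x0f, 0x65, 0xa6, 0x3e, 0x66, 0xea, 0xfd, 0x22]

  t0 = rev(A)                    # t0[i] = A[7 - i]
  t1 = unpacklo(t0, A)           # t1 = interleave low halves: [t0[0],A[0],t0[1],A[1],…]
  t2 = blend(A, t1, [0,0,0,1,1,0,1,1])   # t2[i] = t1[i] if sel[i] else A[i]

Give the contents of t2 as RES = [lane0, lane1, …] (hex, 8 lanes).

RES = [ 0x0f  0x65  0xa6  0x65  0xea  0xea  0x66  0x3e ]

  t0: 22 fd ea 66 3e a6 65 0f
  t1: 22 0f fd 65 ea a6 66 3e
  t2: 0f 65 a6 65 ea ea 66 3e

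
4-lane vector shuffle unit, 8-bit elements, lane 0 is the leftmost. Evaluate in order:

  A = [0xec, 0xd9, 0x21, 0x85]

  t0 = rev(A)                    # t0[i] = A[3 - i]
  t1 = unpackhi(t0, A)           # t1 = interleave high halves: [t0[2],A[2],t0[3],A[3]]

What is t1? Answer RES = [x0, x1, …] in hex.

  t0: 85 21 d9 ec
  t1: d9 21 ec 85

RES = [0xd9, 0x21, 0xec, 0x85]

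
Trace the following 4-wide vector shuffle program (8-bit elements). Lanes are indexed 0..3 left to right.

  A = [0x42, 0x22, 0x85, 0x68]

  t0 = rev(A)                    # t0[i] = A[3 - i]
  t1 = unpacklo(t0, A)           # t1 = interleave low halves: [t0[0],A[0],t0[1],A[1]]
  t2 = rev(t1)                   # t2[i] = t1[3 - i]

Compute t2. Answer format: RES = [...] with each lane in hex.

→ t0 |68|85|22|42|
→ t1 |68|42|85|22|
→ t2 |22|85|42|68|

RES = [ 0x22  0x85  0x42  0x68 ]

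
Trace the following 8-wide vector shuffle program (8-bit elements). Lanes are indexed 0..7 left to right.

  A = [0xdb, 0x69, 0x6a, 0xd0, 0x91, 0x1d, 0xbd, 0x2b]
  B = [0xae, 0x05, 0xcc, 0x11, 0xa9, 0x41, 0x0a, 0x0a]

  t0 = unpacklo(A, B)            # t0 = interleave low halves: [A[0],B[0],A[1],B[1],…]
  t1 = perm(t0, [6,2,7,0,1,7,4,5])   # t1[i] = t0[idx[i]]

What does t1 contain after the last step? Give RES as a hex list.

  t0: db ae 69 05 6a cc d0 11
  t1: d0 69 11 db ae 11 6a cc

RES = [ 0xd0  0x69  0x11  0xdb  0xae  0x11  0x6a  0xcc ]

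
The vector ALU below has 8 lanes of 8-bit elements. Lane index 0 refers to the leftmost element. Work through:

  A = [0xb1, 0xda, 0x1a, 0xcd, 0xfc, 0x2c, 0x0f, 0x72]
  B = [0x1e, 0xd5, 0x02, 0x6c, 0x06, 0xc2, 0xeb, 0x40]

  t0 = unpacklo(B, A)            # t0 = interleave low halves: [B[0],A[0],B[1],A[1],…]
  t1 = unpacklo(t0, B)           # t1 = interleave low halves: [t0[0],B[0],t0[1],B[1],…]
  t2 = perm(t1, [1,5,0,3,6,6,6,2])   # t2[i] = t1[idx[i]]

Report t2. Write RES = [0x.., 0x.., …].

→ t0 |1e|b1|d5|da|02|1a|6c|cd|
→ t1 |1e|1e|b1|d5|d5|02|da|6c|
→ t2 |1e|02|1e|d5|da|da|da|b1|

RES = [ 0x1e  0x02  0x1e  0xd5  0xda  0xda  0xda  0xb1 ]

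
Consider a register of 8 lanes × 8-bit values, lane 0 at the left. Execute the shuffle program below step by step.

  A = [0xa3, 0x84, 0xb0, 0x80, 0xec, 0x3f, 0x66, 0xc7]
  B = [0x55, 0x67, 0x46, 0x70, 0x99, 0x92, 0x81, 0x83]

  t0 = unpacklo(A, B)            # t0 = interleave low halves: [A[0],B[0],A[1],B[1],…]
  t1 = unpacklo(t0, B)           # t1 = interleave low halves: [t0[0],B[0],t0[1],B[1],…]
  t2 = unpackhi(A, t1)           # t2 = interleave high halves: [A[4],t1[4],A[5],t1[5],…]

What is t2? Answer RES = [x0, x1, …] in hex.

  t0: a3 55 84 67 b0 46 80 70
  t1: a3 55 55 67 84 46 67 70
  t2: ec 84 3f 46 66 67 c7 70

RES = [ 0xec  0x84  0x3f  0x46  0x66  0x67  0xc7  0x70 ]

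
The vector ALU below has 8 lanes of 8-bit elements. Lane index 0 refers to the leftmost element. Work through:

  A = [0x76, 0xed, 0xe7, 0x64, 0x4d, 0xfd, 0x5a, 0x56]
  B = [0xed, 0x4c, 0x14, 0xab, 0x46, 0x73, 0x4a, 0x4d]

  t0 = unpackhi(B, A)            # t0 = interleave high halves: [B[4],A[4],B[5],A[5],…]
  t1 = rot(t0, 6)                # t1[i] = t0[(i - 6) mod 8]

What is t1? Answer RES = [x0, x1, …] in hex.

RES = [ 0x73  0xfd  0x4a  0x5a  0x4d  0x56  0x46  0x4d ]

  t0: 46 4d 73 fd 4a 5a 4d 56
  t1: 73 fd 4a 5a 4d 56 46 4d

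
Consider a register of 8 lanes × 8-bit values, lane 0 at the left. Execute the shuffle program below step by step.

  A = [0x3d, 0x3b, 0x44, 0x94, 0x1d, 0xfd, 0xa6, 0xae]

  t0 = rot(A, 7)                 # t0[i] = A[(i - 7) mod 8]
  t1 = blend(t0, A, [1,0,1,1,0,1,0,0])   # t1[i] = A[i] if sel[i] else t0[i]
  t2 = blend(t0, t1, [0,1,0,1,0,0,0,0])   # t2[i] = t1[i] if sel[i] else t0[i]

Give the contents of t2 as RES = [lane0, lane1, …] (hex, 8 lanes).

t0 = [0x3b, 0x44, 0x94, 0x1d, 0xfd, 0xa6, 0xae, 0x3d]
t1 = [0x3d, 0x44, 0x44, 0x94, 0xfd, 0xfd, 0xae, 0x3d]
t2 = [0x3b, 0x44, 0x94, 0x94, 0xfd, 0xa6, 0xae, 0x3d]

RES = [0x3b, 0x44, 0x94, 0x94, 0xfd, 0xa6, 0xae, 0x3d]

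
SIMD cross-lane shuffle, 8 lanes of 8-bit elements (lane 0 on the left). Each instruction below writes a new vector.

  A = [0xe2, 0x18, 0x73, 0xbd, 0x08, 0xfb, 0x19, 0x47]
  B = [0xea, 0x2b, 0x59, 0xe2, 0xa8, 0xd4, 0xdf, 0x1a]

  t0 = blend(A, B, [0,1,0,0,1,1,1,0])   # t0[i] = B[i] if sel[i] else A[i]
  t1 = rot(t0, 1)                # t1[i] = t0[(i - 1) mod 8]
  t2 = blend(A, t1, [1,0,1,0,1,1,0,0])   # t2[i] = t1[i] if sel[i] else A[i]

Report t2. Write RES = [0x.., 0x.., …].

t0 = [0xe2, 0x2b, 0x73, 0xbd, 0xa8, 0xd4, 0xdf, 0x47]
t1 = [0x47, 0xe2, 0x2b, 0x73, 0xbd, 0xa8, 0xd4, 0xdf]
t2 = [0x47, 0x18, 0x2b, 0xbd, 0xbd, 0xa8, 0x19, 0x47]

RES = [ 0x47  0x18  0x2b  0xbd  0xbd  0xa8  0x19  0x47 ]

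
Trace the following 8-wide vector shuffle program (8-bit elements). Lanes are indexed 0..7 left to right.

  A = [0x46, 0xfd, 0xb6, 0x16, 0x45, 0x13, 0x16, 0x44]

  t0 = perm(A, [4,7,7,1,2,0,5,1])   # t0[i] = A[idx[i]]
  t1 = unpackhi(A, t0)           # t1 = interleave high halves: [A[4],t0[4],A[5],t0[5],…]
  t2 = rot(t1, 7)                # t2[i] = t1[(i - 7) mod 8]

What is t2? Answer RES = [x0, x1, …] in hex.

→ t0 |45|44|44|fd|b6|46|13|fd|
→ t1 |45|b6|13|46|16|13|44|fd|
→ t2 |b6|13|46|16|13|44|fd|45|

RES = [0xb6, 0x13, 0x46, 0x16, 0x13, 0x44, 0xfd, 0x45]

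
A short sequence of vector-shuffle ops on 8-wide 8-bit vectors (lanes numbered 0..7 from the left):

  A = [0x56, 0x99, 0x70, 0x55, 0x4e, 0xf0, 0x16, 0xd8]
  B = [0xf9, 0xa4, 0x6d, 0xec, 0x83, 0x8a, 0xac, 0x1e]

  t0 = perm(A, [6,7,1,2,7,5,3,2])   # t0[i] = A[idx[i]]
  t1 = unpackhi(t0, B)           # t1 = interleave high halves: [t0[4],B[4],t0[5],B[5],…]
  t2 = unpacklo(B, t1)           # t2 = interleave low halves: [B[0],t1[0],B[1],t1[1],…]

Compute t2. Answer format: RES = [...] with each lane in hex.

RES = [ 0xf9  0xd8  0xa4  0x83  0x6d  0xf0  0xec  0x8a ]

t0 = [0x16, 0xd8, 0x99, 0x70, 0xd8, 0xf0, 0x55, 0x70]
t1 = [0xd8, 0x83, 0xf0, 0x8a, 0x55, 0xac, 0x70, 0x1e]
t2 = [0xf9, 0xd8, 0xa4, 0x83, 0x6d, 0xf0, 0xec, 0x8a]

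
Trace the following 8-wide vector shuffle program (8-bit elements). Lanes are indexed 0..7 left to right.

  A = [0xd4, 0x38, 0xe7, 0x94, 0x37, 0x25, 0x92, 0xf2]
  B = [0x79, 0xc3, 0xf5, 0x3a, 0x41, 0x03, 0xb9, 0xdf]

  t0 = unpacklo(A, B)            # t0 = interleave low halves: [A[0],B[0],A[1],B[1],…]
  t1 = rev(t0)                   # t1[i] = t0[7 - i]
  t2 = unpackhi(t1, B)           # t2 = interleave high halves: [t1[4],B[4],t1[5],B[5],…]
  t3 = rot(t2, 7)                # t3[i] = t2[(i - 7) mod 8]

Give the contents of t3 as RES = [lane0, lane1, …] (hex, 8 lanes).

→ t0 |d4|79|38|c3|e7|f5|94|3a|
→ t1 |3a|94|f5|e7|c3|38|79|d4|
→ t2 |c3|41|38|03|79|b9|d4|df|
→ t3 |41|38|03|79|b9|d4|df|c3|

RES = [ 0x41  0x38  0x03  0x79  0xb9  0xd4  0xdf  0xc3 ]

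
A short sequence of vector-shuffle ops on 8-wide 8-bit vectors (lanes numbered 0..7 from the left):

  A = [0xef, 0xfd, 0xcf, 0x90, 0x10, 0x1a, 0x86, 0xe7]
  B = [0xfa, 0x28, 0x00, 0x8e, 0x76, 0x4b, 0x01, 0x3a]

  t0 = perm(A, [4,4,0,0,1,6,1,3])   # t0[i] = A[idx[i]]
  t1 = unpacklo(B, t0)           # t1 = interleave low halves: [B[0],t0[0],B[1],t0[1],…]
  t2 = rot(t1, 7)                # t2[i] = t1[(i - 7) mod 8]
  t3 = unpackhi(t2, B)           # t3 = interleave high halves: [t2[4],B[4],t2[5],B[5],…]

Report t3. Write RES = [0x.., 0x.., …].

RES = [ 0xef  0x76  0x8e  0x4b  0xef  0x01  0xfa  0x3a ]

t0 = [0x10, 0x10, 0xef, 0xef, 0xfd, 0x86, 0xfd, 0x90]
t1 = [0xfa, 0x10, 0x28, 0x10, 0x00, 0xef, 0x8e, 0xef]
t2 = [0x10, 0x28, 0x10, 0x00, 0xef, 0x8e, 0xef, 0xfa]
t3 = [0xef, 0x76, 0x8e, 0x4b, 0xef, 0x01, 0xfa, 0x3a]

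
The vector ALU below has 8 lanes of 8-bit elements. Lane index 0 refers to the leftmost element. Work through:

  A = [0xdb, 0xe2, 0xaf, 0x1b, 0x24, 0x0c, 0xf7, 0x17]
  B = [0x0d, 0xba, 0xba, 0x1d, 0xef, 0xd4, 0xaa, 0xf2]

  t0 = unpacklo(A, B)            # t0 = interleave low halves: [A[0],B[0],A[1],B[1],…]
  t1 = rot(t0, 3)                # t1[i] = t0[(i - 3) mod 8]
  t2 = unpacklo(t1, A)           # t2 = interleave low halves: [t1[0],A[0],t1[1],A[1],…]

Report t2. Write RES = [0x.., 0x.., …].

  t0: db 0d e2 ba af ba 1b 1d
  t1: ba 1b 1d db 0d e2 ba af
  t2: ba db 1b e2 1d af db 1b

RES = [ 0xba  0xdb  0x1b  0xe2  0x1d  0xaf  0xdb  0x1b ]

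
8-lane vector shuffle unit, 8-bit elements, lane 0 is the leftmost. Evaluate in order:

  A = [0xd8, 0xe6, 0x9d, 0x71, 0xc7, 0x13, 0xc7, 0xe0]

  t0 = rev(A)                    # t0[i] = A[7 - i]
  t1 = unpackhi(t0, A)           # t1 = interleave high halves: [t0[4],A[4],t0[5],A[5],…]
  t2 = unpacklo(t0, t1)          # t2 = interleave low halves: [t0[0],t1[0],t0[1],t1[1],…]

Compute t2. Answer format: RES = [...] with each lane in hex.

RES = [0xe0, 0x71, 0xc7, 0xc7, 0x13, 0x9d, 0xc7, 0x13]

→ t0 |e0|c7|13|c7|71|9d|e6|d8|
→ t1 |71|c7|9d|13|e6|c7|d8|e0|
→ t2 |e0|71|c7|c7|13|9d|c7|13|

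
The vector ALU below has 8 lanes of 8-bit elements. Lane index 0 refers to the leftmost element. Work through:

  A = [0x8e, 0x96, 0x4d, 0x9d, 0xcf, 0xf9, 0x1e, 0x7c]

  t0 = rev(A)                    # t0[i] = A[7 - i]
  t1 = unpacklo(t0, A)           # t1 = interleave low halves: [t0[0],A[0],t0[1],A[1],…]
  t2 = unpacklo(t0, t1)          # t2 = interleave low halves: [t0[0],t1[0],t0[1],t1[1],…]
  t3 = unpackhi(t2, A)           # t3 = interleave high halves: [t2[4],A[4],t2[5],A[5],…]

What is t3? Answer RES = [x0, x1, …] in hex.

RES = [0xf9, 0xcf, 0x1e, 0xf9, 0xcf, 0x1e, 0x96, 0x7c]

→ t0 |7c|1e|f9|cf|9d|4d|96|8e|
→ t1 |7c|8e|1e|96|f9|4d|cf|9d|
→ t2 |7c|7c|1e|8e|f9|1e|cf|96|
→ t3 |f9|cf|1e|f9|cf|1e|96|7c|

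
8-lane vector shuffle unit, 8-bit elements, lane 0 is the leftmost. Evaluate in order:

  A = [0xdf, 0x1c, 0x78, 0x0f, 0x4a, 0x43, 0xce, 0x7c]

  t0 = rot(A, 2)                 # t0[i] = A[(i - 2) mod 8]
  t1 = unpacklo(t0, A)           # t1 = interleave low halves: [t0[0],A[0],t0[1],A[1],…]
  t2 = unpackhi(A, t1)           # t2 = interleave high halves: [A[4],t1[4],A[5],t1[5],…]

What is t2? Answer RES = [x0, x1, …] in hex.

→ t0 |ce|7c|df|1c|78|0f|4a|43|
→ t1 |ce|df|7c|1c|df|78|1c|0f|
→ t2 |4a|df|43|78|ce|1c|7c|0f|

RES = [0x4a, 0xdf, 0x43, 0x78, 0xce, 0x1c, 0x7c, 0x0f]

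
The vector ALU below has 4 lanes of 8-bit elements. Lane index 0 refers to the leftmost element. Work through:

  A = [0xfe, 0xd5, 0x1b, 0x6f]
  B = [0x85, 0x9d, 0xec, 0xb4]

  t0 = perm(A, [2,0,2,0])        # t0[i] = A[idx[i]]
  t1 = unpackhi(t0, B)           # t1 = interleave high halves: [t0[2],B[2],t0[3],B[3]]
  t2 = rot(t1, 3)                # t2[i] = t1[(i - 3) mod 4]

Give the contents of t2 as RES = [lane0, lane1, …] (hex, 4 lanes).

RES = [0xec, 0xfe, 0xb4, 0x1b]

t0 = [0x1b, 0xfe, 0x1b, 0xfe]
t1 = [0x1b, 0xec, 0xfe, 0xb4]
t2 = [0xec, 0xfe, 0xb4, 0x1b]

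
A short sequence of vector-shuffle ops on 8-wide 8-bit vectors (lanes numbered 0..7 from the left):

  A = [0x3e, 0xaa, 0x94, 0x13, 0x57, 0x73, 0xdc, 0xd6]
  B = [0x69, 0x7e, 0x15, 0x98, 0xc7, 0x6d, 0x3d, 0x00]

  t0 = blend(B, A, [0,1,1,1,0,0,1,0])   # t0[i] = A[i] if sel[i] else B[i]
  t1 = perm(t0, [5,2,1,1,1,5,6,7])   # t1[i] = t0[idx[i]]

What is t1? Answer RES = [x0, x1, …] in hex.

RES = [0x6d, 0x94, 0xaa, 0xaa, 0xaa, 0x6d, 0xdc, 0x00]

  t0: 69 aa 94 13 c7 6d dc 00
  t1: 6d 94 aa aa aa 6d dc 00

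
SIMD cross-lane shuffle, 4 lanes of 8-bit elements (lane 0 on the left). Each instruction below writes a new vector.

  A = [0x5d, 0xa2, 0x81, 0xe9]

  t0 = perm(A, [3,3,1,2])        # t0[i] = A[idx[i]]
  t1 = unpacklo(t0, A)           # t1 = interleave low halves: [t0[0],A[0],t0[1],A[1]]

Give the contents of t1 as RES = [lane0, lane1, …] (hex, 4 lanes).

RES = [0xe9, 0x5d, 0xe9, 0xa2]

t0 = [0xe9, 0xe9, 0xa2, 0x81]
t1 = [0xe9, 0x5d, 0xe9, 0xa2]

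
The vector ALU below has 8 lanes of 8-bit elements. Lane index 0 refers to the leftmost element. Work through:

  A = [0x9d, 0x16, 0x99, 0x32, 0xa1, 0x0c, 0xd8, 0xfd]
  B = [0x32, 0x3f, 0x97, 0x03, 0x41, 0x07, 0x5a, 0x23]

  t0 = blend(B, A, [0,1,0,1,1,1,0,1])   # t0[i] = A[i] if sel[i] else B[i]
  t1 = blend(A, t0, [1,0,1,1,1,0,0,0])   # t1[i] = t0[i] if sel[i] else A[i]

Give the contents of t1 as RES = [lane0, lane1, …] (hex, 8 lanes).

  t0: 32 16 97 32 a1 0c 5a fd
  t1: 32 16 97 32 a1 0c d8 fd

RES = [ 0x32  0x16  0x97  0x32  0xa1  0x0c  0xd8  0xfd ]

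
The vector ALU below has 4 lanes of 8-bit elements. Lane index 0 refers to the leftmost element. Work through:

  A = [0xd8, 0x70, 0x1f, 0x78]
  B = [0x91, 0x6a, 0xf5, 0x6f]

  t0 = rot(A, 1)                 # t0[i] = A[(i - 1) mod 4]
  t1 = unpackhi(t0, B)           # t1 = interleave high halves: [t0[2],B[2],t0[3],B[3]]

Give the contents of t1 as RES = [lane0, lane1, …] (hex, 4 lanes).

t0 = [0x78, 0xd8, 0x70, 0x1f]
t1 = [0x70, 0xf5, 0x1f, 0x6f]

RES = [ 0x70  0xf5  0x1f  0x6f ]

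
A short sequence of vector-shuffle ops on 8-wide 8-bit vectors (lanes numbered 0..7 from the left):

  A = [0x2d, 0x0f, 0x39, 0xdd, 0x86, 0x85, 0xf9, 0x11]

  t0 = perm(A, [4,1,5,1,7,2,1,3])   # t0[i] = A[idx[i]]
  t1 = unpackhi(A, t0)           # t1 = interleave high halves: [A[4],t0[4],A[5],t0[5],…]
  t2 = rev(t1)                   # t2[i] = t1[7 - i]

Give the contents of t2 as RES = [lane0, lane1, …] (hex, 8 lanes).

  t0: 86 0f 85 0f 11 39 0f dd
  t1: 86 11 85 39 f9 0f 11 dd
  t2: dd 11 0f f9 39 85 11 86

RES = [0xdd, 0x11, 0x0f, 0xf9, 0x39, 0x85, 0x11, 0x86]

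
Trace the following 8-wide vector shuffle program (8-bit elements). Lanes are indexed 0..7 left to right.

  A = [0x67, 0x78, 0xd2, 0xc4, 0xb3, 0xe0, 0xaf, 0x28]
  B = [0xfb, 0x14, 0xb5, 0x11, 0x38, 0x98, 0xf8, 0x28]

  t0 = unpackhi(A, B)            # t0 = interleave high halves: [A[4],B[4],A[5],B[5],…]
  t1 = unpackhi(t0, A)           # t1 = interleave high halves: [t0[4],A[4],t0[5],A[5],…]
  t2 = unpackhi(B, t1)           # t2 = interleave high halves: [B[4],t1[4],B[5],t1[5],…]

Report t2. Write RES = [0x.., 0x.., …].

RES = [ 0x38  0x28  0x98  0xaf  0xf8  0x28  0x28  0x28 ]

→ t0 |b3|38|e0|98|af|f8|28|28|
→ t1 |af|b3|f8|e0|28|af|28|28|
→ t2 |38|28|98|af|f8|28|28|28|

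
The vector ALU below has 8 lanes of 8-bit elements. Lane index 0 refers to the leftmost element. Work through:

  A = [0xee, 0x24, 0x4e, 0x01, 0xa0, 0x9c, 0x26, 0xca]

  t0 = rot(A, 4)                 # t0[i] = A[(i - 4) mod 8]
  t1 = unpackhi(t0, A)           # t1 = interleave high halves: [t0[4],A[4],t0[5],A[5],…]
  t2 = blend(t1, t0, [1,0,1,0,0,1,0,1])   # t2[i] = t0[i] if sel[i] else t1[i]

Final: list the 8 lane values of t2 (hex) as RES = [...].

RES = [ 0xa0  0xa0  0x26  0x9c  0x4e  0x24  0x01  0x01 ]

t0 = [0xa0, 0x9c, 0x26, 0xca, 0xee, 0x24, 0x4e, 0x01]
t1 = [0xee, 0xa0, 0x24, 0x9c, 0x4e, 0x26, 0x01, 0xca]
t2 = [0xa0, 0xa0, 0x26, 0x9c, 0x4e, 0x24, 0x01, 0x01]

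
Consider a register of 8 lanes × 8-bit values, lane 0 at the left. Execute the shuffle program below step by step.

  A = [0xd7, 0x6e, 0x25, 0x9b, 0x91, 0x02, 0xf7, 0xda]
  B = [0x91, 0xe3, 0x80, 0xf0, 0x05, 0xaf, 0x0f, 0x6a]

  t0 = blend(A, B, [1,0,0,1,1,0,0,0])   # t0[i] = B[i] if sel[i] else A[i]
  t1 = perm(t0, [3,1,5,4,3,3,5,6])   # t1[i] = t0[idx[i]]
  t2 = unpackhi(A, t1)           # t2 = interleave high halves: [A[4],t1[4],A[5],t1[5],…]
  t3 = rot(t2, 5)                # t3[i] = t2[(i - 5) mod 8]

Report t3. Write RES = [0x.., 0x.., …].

→ t0 |91|6e|25|f0|05|02|f7|da|
→ t1 |f0|6e|02|05|f0|f0|02|f7|
→ t2 |91|f0|02|f0|f7|02|da|f7|
→ t3 |f0|f7|02|da|f7|91|f0|02|

RES = [ 0xf0  0xf7  0x02  0xda  0xf7  0x91  0xf0  0x02 ]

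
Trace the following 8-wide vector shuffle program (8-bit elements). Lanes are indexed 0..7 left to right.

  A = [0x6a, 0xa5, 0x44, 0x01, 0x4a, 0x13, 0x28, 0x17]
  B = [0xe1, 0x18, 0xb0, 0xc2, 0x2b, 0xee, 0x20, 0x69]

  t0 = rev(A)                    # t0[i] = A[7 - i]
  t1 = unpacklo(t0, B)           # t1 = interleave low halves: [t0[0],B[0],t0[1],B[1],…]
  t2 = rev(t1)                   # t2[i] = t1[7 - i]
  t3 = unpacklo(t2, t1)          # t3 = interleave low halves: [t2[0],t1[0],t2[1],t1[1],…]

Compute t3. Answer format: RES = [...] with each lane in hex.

RES = [0xc2, 0x17, 0x4a, 0xe1, 0xb0, 0x28, 0x13, 0x18]

→ t0 |17|28|13|4a|01|44|a5|6a|
→ t1 |17|e1|28|18|13|b0|4a|c2|
→ t2 |c2|4a|b0|13|18|28|e1|17|
→ t3 |c2|17|4a|e1|b0|28|13|18|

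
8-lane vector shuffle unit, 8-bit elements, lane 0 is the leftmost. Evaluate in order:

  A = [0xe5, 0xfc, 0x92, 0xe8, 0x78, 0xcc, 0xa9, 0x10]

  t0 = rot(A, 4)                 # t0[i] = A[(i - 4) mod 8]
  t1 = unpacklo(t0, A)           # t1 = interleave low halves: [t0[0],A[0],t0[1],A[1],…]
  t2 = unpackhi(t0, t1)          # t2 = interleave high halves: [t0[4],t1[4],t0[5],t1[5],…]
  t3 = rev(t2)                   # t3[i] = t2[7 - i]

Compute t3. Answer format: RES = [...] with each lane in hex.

→ t0 |78|cc|a9|10|e5|fc|92|e8|
→ t1 |78|e5|cc|fc|a9|92|10|e8|
→ t2 |e5|a9|fc|92|92|10|e8|e8|
→ t3 |e8|e8|10|92|92|fc|a9|e5|

RES = [0xe8, 0xe8, 0x10, 0x92, 0x92, 0xfc, 0xa9, 0xe5]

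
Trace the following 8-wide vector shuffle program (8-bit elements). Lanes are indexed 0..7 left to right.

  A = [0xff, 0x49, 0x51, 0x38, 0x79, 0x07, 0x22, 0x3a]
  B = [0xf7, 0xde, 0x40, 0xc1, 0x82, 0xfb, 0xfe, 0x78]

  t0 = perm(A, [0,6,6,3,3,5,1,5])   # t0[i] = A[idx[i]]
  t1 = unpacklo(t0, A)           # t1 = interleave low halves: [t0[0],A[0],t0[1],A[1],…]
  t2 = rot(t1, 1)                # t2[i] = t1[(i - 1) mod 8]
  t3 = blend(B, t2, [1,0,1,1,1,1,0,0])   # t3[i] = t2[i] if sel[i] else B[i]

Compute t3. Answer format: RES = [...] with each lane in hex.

RES = [ 0x38  0xde  0xff  0x22  0x49  0x22  0xfe  0x78 ]

t0 = [0xff, 0x22, 0x22, 0x38, 0x38, 0x07, 0x49, 0x07]
t1 = [0xff, 0xff, 0x22, 0x49, 0x22, 0x51, 0x38, 0x38]
t2 = [0x38, 0xff, 0xff, 0x22, 0x49, 0x22, 0x51, 0x38]
t3 = [0x38, 0xde, 0xff, 0x22, 0x49, 0x22, 0xfe, 0x78]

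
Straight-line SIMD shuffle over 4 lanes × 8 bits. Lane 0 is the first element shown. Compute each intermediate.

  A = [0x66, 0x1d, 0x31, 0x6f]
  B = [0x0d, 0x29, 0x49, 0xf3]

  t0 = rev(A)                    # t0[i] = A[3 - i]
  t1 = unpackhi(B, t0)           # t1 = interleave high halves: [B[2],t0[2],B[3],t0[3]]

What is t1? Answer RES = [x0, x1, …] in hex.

→ t0 |6f|31|1d|66|
→ t1 |49|1d|f3|66|

RES = [ 0x49  0x1d  0xf3  0x66 ]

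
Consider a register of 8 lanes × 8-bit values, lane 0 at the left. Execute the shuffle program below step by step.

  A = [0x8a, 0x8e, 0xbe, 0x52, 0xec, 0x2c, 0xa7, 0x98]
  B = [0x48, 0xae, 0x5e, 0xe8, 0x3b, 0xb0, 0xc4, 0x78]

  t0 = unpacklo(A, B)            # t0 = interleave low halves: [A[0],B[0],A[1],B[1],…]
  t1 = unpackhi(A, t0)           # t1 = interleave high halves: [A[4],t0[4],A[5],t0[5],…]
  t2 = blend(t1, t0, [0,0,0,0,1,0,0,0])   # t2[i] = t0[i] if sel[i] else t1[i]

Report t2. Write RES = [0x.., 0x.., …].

RES = [ 0xec  0xbe  0x2c  0x5e  0xbe  0x52  0x98  0xe8 ]

t0 = [0x8a, 0x48, 0x8e, 0xae, 0xbe, 0x5e, 0x52, 0xe8]
t1 = [0xec, 0xbe, 0x2c, 0x5e, 0xa7, 0x52, 0x98, 0xe8]
t2 = [0xec, 0xbe, 0x2c, 0x5e, 0xbe, 0x52, 0x98, 0xe8]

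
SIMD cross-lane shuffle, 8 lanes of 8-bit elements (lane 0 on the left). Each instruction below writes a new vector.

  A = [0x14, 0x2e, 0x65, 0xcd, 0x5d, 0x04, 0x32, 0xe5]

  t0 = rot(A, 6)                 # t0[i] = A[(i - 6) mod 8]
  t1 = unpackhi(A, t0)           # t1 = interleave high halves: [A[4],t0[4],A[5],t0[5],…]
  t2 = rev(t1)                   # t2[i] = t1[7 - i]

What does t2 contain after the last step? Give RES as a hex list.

RES = [0x2e, 0xe5, 0x14, 0x32, 0xe5, 0x04, 0x32, 0x5d]

→ t0 |65|cd|5d|04|32|e5|14|2e|
→ t1 |5d|32|04|e5|32|14|e5|2e|
→ t2 |2e|e5|14|32|e5|04|32|5d|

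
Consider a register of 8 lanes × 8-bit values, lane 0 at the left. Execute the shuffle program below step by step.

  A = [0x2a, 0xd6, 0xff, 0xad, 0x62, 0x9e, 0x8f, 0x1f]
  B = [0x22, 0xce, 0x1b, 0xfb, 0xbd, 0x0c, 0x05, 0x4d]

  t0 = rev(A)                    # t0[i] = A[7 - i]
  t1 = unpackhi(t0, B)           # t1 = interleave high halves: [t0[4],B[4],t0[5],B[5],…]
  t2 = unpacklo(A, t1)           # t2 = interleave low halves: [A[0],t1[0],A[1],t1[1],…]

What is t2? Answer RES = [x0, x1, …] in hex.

RES = [ 0x2a  0xad  0xd6  0xbd  0xff  0xff  0xad  0x0c ]

→ t0 |1f|8f|9e|62|ad|ff|d6|2a|
→ t1 |ad|bd|ff|0c|d6|05|2a|4d|
→ t2 |2a|ad|d6|bd|ff|ff|ad|0c|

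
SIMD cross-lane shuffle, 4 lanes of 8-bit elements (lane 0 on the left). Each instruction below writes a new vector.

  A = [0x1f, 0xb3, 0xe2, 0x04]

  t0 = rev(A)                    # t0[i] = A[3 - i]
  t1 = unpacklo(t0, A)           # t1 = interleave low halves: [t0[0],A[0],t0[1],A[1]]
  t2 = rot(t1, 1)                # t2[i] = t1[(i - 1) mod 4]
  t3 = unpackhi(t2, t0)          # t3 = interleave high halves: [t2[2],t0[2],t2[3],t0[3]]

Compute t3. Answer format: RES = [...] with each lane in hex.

RES = [ 0x1f  0xb3  0xe2  0x1f ]

  t0: 04 e2 b3 1f
  t1: 04 1f e2 b3
  t2: b3 04 1f e2
  t3: 1f b3 e2 1f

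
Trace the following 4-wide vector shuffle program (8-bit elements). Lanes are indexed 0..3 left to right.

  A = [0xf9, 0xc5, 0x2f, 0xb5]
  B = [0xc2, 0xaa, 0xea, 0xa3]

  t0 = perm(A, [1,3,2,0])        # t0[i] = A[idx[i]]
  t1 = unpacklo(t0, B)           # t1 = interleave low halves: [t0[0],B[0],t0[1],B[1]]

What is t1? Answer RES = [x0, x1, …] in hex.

RES = [ 0xc5  0xc2  0xb5  0xaa ]

t0 = [0xc5, 0xb5, 0x2f, 0xf9]
t1 = [0xc5, 0xc2, 0xb5, 0xaa]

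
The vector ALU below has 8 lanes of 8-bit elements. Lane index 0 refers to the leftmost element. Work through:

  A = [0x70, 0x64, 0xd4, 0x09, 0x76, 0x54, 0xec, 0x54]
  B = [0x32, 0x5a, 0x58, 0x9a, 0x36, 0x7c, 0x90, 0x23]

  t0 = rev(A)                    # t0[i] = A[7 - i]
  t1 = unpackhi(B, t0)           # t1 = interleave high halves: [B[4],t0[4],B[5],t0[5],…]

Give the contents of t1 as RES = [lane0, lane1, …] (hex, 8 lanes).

RES = [0x36, 0x09, 0x7c, 0xd4, 0x90, 0x64, 0x23, 0x70]

t0 = [0x54, 0xec, 0x54, 0x76, 0x09, 0xd4, 0x64, 0x70]
t1 = [0x36, 0x09, 0x7c, 0xd4, 0x90, 0x64, 0x23, 0x70]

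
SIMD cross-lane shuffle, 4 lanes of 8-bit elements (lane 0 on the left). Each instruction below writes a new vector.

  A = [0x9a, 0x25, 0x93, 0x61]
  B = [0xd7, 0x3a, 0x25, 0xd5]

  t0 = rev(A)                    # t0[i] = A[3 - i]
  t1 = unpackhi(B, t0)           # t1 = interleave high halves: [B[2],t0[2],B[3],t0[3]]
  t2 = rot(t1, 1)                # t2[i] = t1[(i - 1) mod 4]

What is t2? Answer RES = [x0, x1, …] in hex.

RES = [ 0x9a  0x25  0x25  0xd5 ]

t0 = [0x61, 0x93, 0x25, 0x9a]
t1 = [0x25, 0x25, 0xd5, 0x9a]
t2 = [0x9a, 0x25, 0x25, 0xd5]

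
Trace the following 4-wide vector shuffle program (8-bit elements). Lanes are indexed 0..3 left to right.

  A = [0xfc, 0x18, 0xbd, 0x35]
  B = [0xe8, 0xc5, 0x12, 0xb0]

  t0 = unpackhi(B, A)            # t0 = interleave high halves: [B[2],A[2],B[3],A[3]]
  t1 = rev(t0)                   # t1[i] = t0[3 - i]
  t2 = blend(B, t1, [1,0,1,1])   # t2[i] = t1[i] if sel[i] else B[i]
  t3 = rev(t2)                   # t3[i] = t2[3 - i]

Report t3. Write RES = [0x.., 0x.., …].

RES = [ 0x12  0xbd  0xc5  0x35 ]

t0 = [0x12, 0xbd, 0xb0, 0x35]
t1 = [0x35, 0xb0, 0xbd, 0x12]
t2 = [0x35, 0xc5, 0xbd, 0x12]
t3 = [0x12, 0xbd, 0xc5, 0x35]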